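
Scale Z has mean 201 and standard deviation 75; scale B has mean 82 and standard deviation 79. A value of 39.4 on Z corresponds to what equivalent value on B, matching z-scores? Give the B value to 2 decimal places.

B = -88.22

z = (39.4 − 201)/75 ≈ -2.1547.
B = 82 + z·79 = 82 + (39.4 − 201)·79/75 ≈ -88.22.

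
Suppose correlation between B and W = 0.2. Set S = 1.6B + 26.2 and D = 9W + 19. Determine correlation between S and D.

correlation between S and D = 0.2

Linear rescalings preserve correlation up to sign; here the slopes 1.6 and 9 have the same sign, so correlation between S and D = correlation between B and W = 0.2.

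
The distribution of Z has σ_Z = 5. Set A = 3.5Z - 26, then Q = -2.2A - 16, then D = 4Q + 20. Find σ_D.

σ_D = 154

σ_A = |3.5|·5 = 17.5.
σ_Q = |-2.2|·17.5 = 38.5.
σ_D = |4|·38.5 = 154.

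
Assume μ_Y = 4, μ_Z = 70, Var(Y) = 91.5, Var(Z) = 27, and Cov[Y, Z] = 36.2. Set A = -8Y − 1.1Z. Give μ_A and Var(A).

μ_A = (-8)·μ_Y + (-1.1)·μ_Z = (-8)·4 + (-1.1)·70 = -109.
Var(A) = a²·Var(Y) + b²·Var(Z) + 2ab·Cov[Y, Z] with a = -8, b = -1.1.
= (-8)²·91.5 + (-1.1)²·27 + 2·(-8)·(-1.1)·36.2
= 5856 + 32.67 + 637.12 = 6525.79.

μ_A = -109, Var(A) = 6525.79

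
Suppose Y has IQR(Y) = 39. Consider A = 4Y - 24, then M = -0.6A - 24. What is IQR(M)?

IQR(A) = |4|·39 = 156.
IQR(M) = |-0.6|·156 = 93.6.

IQR(M) = 93.6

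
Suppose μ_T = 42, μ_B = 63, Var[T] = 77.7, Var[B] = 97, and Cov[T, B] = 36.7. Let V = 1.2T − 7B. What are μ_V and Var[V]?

μ_V = 1.2·μ_T + (-7)·μ_B = 1.2·42 + (-7)·63 = -390.6.
Var[V] = a²·Var[T] + b²·Var[B] + 2ab·Cov[T, B] with a = 1.2, b = -7.
= 1.2²·77.7 + (-7)²·97 + 2·1.2·(-7)·36.7
= 111.888 + 4753 + (-616.56) = 4248.328.

μ_V = -390.6, Var[V] = 4248.328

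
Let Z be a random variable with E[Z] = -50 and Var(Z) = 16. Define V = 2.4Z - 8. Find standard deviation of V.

standard deviation of V = 9.6

V = 2.4Z - 8 is linear with a = 2.4, b = -8.
standard deviation of Z = √16 = 4.
standard deviation of V = |a|·standard deviation of Z = |2.4|·4 = 9.6.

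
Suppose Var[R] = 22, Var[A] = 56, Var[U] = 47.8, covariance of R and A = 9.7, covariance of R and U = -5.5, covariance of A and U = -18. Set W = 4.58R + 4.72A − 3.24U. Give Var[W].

Var[W] = a²·Var[R] + b²·Var[A] + c²·Var[U] + 2ab·covariance of R and A + 2ac·covariance of R and U + 2bc·covariance of A and U, with a = 4.58, b = 4.72, c = -3.24.
= 461.4808 + 1247.5904 + 501.78528 + 419.38144 + 163.2312 + 550.5408
= 3344.00992.

Var[W] = 3344.00992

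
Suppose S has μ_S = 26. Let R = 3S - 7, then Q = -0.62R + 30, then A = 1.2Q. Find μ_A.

μ_A = -16.824

μ_R = 3·26 + (-7) = 71.
μ_Q = (-0.62)·71 + 30 = -14.02.
μ_A = 1.2·(-14.02) = -16.824.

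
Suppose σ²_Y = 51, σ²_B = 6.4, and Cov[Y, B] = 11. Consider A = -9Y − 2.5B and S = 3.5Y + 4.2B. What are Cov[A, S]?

Cov[A, S] = -2185.75

By bilinearity, Cov[A, S] = ac·σ²_Y + bd·σ²_B + (ad+bc)·Cov[Y, B], with a=-9, b=-2.5, c=3.5, d=4.2.
ac·σ²_Y = (-9)·3.5·51 = -1606.5
bd·σ²_B = (-2.5)·4.2·6.4 = -67.2
(ad+bc)·Cov[Y, B] = (-46.55)·11 = -512.05
Cov[A, S] = -1606.5 + (-67.2) + (-512.05) = -2185.75.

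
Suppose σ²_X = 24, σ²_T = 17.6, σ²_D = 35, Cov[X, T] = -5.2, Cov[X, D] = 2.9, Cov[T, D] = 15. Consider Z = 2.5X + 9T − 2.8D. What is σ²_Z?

σ²_Z = a²·σ²_X + b²·σ²_T + c²·σ²_D + 2ab·Cov[X, T] + 2ac·Cov[X, D] + 2bc·Cov[T, D], with a = 2.5, b = 9, c = -2.8.
= 150 + 1425.6 + 274.4 + (-234) + (-40.6) + (-756)
= 819.4.

σ²_Z = 819.4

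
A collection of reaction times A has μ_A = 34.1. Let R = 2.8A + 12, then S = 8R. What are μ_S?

μ_S = 859.84

μ_R = 2.8·34.1 + 12 = 107.48.
μ_S = 8·107.48 = 859.84.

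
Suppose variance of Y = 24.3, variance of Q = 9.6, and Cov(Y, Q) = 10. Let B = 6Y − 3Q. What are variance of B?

variance of B = a²·variance of Y + b²·variance of Q + 2ab·Cov(Y, Q) with a = 6, b = -3.
= 6²·24.3 + (-3)²·9.6 + 2·6·(-3)·10
= 874.8 + 86.4 + (-360) = 601.2.

variance of B = 601.2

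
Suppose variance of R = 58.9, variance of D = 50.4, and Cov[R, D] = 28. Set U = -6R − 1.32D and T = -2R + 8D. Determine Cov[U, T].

Cov[U, T] = -1095.504

By bilinearity, Cov[U, T] = ac·variance of R + bd·variance of D + (ad+bc)·Cov[R, D], with a=-6, b=-1.32, c=-2, d=8.
ac·variance of R = (-6)·(-2)·58.9 = 706.8
bd·variance of D = (-1.32)·8·50.4 = -532.224
(ad+bc)·Cov[R, D] = (-45.36)·28 = -1270.08
Cov[U, T] = 706.8 + (-532.224) + (-1270.08) = -1095.504.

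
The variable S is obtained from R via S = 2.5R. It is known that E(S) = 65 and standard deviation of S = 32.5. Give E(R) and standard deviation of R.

E(R) = 26, standard deviation of R = 13

From S = 2.5R: E(S) = a·E(R) + b, so E(R) = (E(S) − b)/a = (65 − 0)/2.5 = 26.
standard deviation of S = |a|·standard deviation of R, so standard deviation of R = 32.5/|2.5| = 13.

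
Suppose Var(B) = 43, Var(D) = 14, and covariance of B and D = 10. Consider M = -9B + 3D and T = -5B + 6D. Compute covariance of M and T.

By bilinearity, covariance of M and T = ac·Var(B) + bd·Var(D) + (ad+bc)·covariance of B and D, with a=-9, b=3, c=-5, d=6.
ac·Var(B) = (-9)·(-5)·43 = 1935
bd·Var(D) = 3·6·14 = 252
(ad+bc)·covariance of B and D = (-69)·10 = -690
covariance of M and T = 1935 + 252 + (-690) = 1497.

covariance of M and T = 1497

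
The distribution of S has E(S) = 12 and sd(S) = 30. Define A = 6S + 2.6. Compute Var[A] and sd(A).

A = 6S + 2.6 is linear with a = 6, b = 2.6.
Var[S] = 30² = 900.
Var[A] = a²·Var[S] = 6²·900 = 32400 (the additive constant 2.6 does not affect variance).
sd(A) = |a|·sd(S) = |6|·30 = 180.

Var[A] = 32400, sd(A) = 180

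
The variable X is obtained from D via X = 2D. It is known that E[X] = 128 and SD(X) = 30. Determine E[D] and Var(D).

From X = 2D: E[X] = a·E[D] + b, so E[D] = (E[X] − b)/a = (128 − 0)/2 = 64.
Var(X) = 30² = 900.
Var(X) = a²·Var(D), so Var(D) = 900/2² = 225.

E[D] = 64, Var(D) = 225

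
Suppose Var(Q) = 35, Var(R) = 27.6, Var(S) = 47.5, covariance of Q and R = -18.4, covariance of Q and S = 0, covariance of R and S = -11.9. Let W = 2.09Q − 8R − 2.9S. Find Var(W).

Var(W) = 2381.8945

Var(W) = a²·Var(Q) + b²·Var(R) + c²·Var(S) + 2ab·covariance of Q and R + 2ac·covariance of Q and S + 2bc·covariance of R and S, with a = 2.09, b = -8, c = -2.9.
= 152.8835 + 1766.4 + 399.475 + 615.296 + 0 + (-552.16)
= 2381.8945.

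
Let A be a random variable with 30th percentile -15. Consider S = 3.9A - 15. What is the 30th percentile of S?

Since a = 3.9 > 0 the transformation is increasing, so the 30th percentile of S = a·(P_{30} of A) + b = 3.9·(-15) + (-15) = -73.5.

30th percentile of S = -73.5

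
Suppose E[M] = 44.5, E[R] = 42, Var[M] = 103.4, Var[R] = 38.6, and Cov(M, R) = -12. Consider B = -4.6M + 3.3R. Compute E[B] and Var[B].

E[B] = (-4.6)·E[M] + 3.3·E[R] = (-4.6)·44.5 + 3.3·42 = -66.1.
Var[B] = a²·Var[M] + b²·Var[R] + 2ab·Cov(M, R) with a = -4.6, b = 3.3.
= (-4.6)²·103.4 + 3.3²·38.6 + 2·(-4.6)·3.3·(-12)
= 2187.944 + 420.354 + 364.32 = 2972.618.

E[B] = -66.1, Var[B] = 2972.618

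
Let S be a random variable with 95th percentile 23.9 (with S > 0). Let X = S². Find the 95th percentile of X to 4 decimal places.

S² is increasing, so P_{95}(X) = g(P_{95}(S)) = 571.21.

95th percentile of X = 571.21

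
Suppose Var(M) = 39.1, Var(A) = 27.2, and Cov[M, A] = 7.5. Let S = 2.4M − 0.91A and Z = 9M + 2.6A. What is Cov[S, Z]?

Cov[S, Z] = 765.5798

By bilinearity, Cov[S, Z] = ac·Var(M) + bd·Var(A) + (ad+bc)·Cov[M, A], with a=2.4, b=-0.91, c=9, d=2.6.
ac·Var(M) = 2.4·9·39.1 = 844.56
bd·Var(A) = (-0.91)·2.6·27.2 = -64.3552
(ad+bc)·Cov[M, A] = (-1.95)·7.5 = -14.625
Cov[S, Z] = 844.56 + (-64.3552) + (-14.625) = 765.5798.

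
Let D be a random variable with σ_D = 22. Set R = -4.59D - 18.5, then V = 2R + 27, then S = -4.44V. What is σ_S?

σ_R = |-4.59|·22 = 100.98.
σ_V = |2|·100.98 = 201.96.
σ_S = |-4.44|·201.96 = 896.7024.

σ_S = 896.7024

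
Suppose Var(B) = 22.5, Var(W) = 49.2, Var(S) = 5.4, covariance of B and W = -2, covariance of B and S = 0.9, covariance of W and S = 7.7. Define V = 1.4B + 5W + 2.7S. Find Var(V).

Var(V) = 1500.17

Var(V) = a²·Var(B) + b²·Var(W) + c²·Var(S) + 2ab·covariance of B and W + 2ac·covariance of B and S + 2bc·covariance of W and S, with a = 1.4, b = 5, c = 2.7.
= 44.1 + 1230 + 39.366 + (-28) + 6.804 + 207.9
= 1500.17.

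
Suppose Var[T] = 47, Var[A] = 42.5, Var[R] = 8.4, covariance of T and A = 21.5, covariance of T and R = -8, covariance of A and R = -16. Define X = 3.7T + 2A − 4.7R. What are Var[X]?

Var[X] = 1896.226

Var[X] = a²·Var[T] + b²·Var[A] + c²·Var[R] + 2ab·covariance of T and A + 2ac·covariance of T and R + 2bc·covariance of A and R, with a = 3.7, b = 2, c = -4.7.
= 643.43 + 170 + 185.556 + 318.2 + 278.24 + 300.8
= 1896.226.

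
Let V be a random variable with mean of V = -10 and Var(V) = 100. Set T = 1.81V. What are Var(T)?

T = 1.81V is linear with a = 1.81, b = 0.
Var(T) = a²·Var(V) = 1.81²·100 = 327.61.

Var(T) = 327.61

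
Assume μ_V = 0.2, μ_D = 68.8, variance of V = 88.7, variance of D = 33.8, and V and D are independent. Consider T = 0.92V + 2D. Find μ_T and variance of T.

μ_T = 137.784, variance of T = 210.27568

μ_T = 0.92·μ_V + 2·μ_D = 0.92·0.2 + 2·68.8 = 137.784.
variance of T = a²·variance of V + b²·variance of D + 2ab·Cov[V, D] with a = 0.92, b = 2.
Independence gives Cov[V, D] = 0.
= 0.92²·88.7 + 2²·33.8 + 2·0.92·2·0
= 75.07568 + 135.2 + 0 = 210.27568.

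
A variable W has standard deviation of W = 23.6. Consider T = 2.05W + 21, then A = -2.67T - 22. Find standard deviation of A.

standard deviation of T = |2.05|·23.6 = 48.38.
standard deviation of A = |-2.67|·48.38 = 129.1746.

standard deviation of A = 129.1746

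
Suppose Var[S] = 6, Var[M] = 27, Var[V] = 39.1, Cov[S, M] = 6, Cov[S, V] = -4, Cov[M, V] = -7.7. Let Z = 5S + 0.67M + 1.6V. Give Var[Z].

Var[Z] = a²·Var[S] + b²·Var[M] + c²·Var[V] + 2ab·Cov[S, M] + 2ac·Cov[S, V] + 2bc·Cov[M, V], with a = 5, b = 0.67, c = 1.6.
= 150 + 12.1203 + 100.096 + 40.2 + (-64) + (-16.5088)
= 221.9075.

Var[Z] = 221.9075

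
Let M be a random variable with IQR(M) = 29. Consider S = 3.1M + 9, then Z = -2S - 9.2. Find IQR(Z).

IQR(S) = |3.1|·29 = 89.9.
IQR(Z) = |-2|·89.9 = 179.8.

IQR(Z) = 179.8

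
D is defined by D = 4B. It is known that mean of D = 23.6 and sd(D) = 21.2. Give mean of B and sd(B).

mean of B = 5.9, sd(B) = 5.3

From D = 4B: mean of D = a·mean of B + b, so mean of B = (mean of D − b)/a = (23.6 − 0)/4 = 5.9.
sd(D) = |a|·sd(B), so sd(B) = 21.2/|4| = 5.3.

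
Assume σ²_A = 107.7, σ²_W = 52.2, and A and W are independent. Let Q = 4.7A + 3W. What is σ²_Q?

σ²_Q = 2848.893

σ²_Q = a²·σ²_A + b²·σ²_W + 2ab·Cov[A, W] with a = 4.7, b = 3.
Independence gives Cov[A, W] = 0.
= 4.7²·107.7 + 3²·52.2 + 2·4.7·3·0
= 2379.093 + 469.8 + 0 = 2848.893.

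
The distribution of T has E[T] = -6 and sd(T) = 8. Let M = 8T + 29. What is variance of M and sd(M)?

M = 8T + 29 is linear with a = 8, b = 29.
variance of T = 8² = 64.
variance of M = a²·variance of T = 8²·64 = 4096 (the additive constant 29 does not affect variance).
sd(M) = |a|·sd(T) = |8|·8 = 64.

variance of M = 4096, sd(M) = 64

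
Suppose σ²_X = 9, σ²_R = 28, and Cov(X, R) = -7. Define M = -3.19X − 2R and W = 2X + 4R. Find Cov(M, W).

By bilinearity, Cov(M, W) = ac·σ²_X + bd·σ²_R + (ad+bc)·Cov(X, R), with a=-3.19, b=-2, c=2, d=4.
ac·σ²_X = (-3.19)·2·9 = -57.42
bd·σ²_R = (-2)·4·28 = -224
(ad+bc)·Cov(X, R) = (-16.76)·(-7) = 117.32
Cov(M, W) = -57.42 + (-224) + 117.32 = -164.1.

Cov(M, W) = -164.1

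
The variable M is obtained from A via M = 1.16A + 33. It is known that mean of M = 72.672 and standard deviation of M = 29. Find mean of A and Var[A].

From M = 1.16A + 33: mean of M = a·mean of A + b, so mean of A = (mean of M − b)/a = (72.672 − 33)/1.16 = 34.2.
Var[M] = 29² = 841.
Var[M] = a²·Var[A], so Var[A] = 841/1.16² = 625.

mean of A = 34.2, Var[A] = 625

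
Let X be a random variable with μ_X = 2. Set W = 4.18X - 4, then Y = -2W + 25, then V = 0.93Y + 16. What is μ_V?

μ_W = 4.18·2 + (-4) = 4.36.
μ_Y = (-2)·4.36 + 25 = 16.28.
μ_V = 0.93·16.28 + 16 = 31.1404.

μ_V = 31.1404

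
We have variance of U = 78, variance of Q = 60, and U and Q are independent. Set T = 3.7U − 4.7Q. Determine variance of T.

variance of T = a²·variance of U + b²·variance of Q + 2ab·Cov(U, Q) with a = 3.7, b = -4.7.
Independence gives Cov(U, Q) = 0.
= 3.7²·78 + (-4.7)²·60 + 2·3.7·(-4.7)·0
= 1067.82 + 1325.4 + 0 = 2393.22.

variance of T = 2393.22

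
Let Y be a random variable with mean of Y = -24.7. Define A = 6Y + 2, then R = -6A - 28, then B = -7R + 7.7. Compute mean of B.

mean of A = 6·(-24.7) + 2 = -146.2.
mean of R = (-6)·(-146.2) + (-28) = 849.2.
mean of B = (-7)·849.2 + 7.7 = -5936.7.

mean of B = -5936.7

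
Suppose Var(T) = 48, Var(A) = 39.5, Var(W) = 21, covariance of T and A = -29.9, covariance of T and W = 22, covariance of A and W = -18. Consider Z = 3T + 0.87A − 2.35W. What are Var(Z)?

Var(Z) = 185.19405

Var(Z) = a²·Var(T) + b²·Var(A) + c²·Var(W) + 2ab·covariance of T and A + 2ac·covariance of T and W + 2bc·covariance of A and W, with a = 3, b = 0.87, c = -2.35.
= 432 + 29.89755 + 115.9725 + (-156.078) + (-310.2) + 73.602
= 185.19405.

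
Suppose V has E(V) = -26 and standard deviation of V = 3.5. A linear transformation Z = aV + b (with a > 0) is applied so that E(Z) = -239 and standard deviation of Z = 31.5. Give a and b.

standard deviation of Z = a·standard deviation of V (a > 0), so a = 31.5/3.5 = 9.
E(Z) = a·E(V) + b, so b = -239 − 9·(-26) = -5.

a = 9, b = -5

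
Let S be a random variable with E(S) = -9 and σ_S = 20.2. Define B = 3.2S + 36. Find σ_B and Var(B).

B = 3.2S + 36 is linear with a = 3.2, b = 36.
σ_B = |a|·σ_S = |3.2|·20.2 = 64.64.
Var(S) = 20.2² = 408.04.
Var(B) = a²·Var(S) = 3.2²·408.04 = 4178.3296 (the additive constant 36 does not affect variance).

σ_B = 64.64, Var(B) = 4178.3296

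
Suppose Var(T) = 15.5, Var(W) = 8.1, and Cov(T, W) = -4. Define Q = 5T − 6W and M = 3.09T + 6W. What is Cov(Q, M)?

Cov(Q, M) = -97.965

By bilinearity, Cov(Q, M) = ac·Var(T) + bd·Var(W) + (ad+bc)·Cov(T, W), with a=5, b=-6, c=3.09, d=6.
ac·Var(T) = 5·3.09·15.5 = 239.475
bd·Var(W) = (-6)·6·8.1 = -291.6
(ad+bc)·Cov(T, W) = (11.46)·(-4) = -45.84
Cov(Q, M) = 239.475 + (-291.6) + (-45.84) = -97.965.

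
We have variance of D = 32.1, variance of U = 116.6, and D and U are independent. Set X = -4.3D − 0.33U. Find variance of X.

variance of X = 606.22674

variance of X = a²·variance of D + b²·variance of U + 2ab·covariance of D and U with a = -4.3, b = -0.33.
Independence gives covariance of D and U = 0.
= (-4.3)²·32.1 + (-0.33)²·116.6 + 2·(-4.3)·(-0.33)·0
= 593.529 + 12.69774 + 0 = 606.22674.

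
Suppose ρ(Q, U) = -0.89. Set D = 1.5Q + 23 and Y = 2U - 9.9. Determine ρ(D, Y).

Linear rescalings preserve correlation up to sign; here the slopes 1.5 and 2 have the same sign, so ρ(D, Y) = ρ(Q, U) = -0.89.

ρ(D, Y) = -0.89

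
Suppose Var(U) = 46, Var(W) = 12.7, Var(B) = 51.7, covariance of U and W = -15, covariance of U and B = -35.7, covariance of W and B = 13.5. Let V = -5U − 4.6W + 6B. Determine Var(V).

Var(V) = a²·Var(U) + b²·Var(W) + c²·Var(B) + 2ab·covariance of U and W + 2ac·covariance of U and B + 2bc·covariance of W and B, with a = -5, b = -4.6, c = 6.
= 1150 + 268.732 + 1861.2 + (-690) + 2142 + (-745.2)
= 3986.732.

Var(V) = 3986.732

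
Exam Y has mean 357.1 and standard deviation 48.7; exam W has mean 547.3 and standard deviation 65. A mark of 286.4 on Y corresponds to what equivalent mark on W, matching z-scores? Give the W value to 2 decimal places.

z = (286.4 − 357.1)/48.7 ≈ -1.4517.
W = 547.3 + z·65 = 547.3 + (286.4 − 357.1)·65/48.7 ≈ 452.94.

W = 452.94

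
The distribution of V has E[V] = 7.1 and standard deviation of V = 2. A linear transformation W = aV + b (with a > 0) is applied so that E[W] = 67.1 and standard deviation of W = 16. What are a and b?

a = 8, b = 10.3

standard deviation of W = a·standard deviation of V (a > 0), so a = 16/2 = 8.
E[W] = a·E[V] + b, so b = 67.1 − 8·7.1 = 10.3.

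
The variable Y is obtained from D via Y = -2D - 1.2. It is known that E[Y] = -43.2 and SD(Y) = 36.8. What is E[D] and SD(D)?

From Y = -2D - 1.2: E[Y] = a·E[D] + b, so E[D] = (E[Y] − b)/a = (-43.2 − (-1.2))/(-2) = 21.
SD(Y) = |a|·SD(D), so SD(D) = 36.8/|-2| = 18.4.

E[D] = 21, SD(D) = 18.4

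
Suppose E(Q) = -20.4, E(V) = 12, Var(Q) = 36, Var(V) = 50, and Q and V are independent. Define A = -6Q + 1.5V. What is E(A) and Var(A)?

E(A) = (-6)·E(Q) + 1.5·E(V) = (-6)·(-20.4) + 1.5·12 = 140.4.
Var(A) = a²·Var(Q) + b²·Var(V) + 2ab·Cov(Q, V) with a = -6, b = 1.5.
Independence gives Cov(Q, V) = 0.
= (-6)²·36 + 1.5²·50 + 2·(-6)·1.5·0
= 1296 + 112.5 + 0 = 1408.5.

E(A) = 140.4, Var(A) = 1408.5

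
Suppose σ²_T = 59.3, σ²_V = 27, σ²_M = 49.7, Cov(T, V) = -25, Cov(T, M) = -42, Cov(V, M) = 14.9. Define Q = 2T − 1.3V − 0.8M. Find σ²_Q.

σ²_Q = a²·σ²_T + b²·σ²_V + c²·σ²_M + 2ab·Cov(T, V) + 2ac·Cov(T, M) + 2bc·Cov(V, M), with a = 2, b = -1.3, c = -0.8.
= 237.2 + 45.63 + 31.808 + 130 + 134.4 + 30.992
= 610.03.

σ²_Q = 610.03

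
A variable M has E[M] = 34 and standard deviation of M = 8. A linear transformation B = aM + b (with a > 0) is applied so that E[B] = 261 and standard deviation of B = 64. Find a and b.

a = 8, b = -11

standard deviation of B = a·standard deviation of M (a > 0), so a = 64/8 = 8.
E[B] = a·E[M] + b, so b = 261 − 8·34 = -11.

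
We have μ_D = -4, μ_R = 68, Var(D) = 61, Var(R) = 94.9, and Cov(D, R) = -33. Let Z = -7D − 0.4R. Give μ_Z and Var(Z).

μ_Z = (-7)·μ_D + (-0.4)·μ_R = (-7)·(-4) + (-0.4)·68 = 0.8.
Var(Z) = a²·Var(D) + b²·Var(R) + 2ab·Cov(D, R) with a = -7, b = -0.4.
= (-7)²·61 + (-0.4)²·94.9 + 2·(-7)·(-0.4)·(-33)
= 2989 + 15.184 + (-184.8) = 2819.384.

μ_Z = 0.8, Var(Z) = 2819.384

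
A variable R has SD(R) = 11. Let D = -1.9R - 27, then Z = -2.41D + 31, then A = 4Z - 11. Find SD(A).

SD(D) = |-1.9|·11 = 20.9.
SD(Z) = |-2.41|·20.9 = 50.369.
SD(A) = |4|·50.369 = 201.476.

SD(A) = 201.476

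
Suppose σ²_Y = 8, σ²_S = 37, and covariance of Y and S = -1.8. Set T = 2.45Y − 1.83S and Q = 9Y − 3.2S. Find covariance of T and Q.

covariance of T and Q = 436.83

By bilinearity, covariance of T and Q = ac·σ²_Y + bd·σ²_S + (ad+bc)·covariance of Y and S, with a=2.45, b=-1.83, c=9, d=-3.2.
ac·σ²_Y = 2.45·9·8 = 176.4
bd·σ²_S = (-1.83)·(-3.2)·37 = 216.672
(ad+bc)·covariance of Y and S = (-24.31)·(-1.8) = 43.758
covariance of T and Q = 176.4 + 216.672 + 43.758 = 436.83.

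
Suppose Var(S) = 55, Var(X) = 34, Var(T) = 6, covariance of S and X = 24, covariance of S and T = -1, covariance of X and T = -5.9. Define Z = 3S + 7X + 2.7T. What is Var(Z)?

Var(Z) = a²·Var(S) + b²·Var(X) + c²·Var(T) + 2ab·covariance of S and X + 2ac·covariance of S and T + 2bc·covariance of X and T, with a = 3, b = 7, c = 2.7.
= 495 + 1666 + 43.74 + 1008 + (-16.2) + (-223.02)
= 2973.52.

Var(Z) = 2973.52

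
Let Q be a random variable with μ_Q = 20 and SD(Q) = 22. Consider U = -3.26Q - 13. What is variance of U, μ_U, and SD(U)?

variance of U = 5143.7584, μ_U = -78.2, SD(U) = 71.72

U = -3.26Q - 13 is linear with a = -3.26, b = -13.
variance of Q = 22² = 484.
variance of U = a²·variance of Q = (-3.26)²·484 = 5143.7584 (the additive constant -13 does not affect variance).
μ_U = a·μ_Q + b = (-3.26)·20 + (-13) = -78.2.
SD(U) = |a|·SD(Q) = |-3.26|·22 = 71.72.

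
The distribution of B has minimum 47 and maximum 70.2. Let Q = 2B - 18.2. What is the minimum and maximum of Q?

min(Q) = 75.8, max(Q) = 122.2

a = 2 > 0, so min(Q) = a·min(B)+b = 2·47 + (-18.2) = 75.8 and max(Q) = 2·70.2 + (-18.2) = 122.2.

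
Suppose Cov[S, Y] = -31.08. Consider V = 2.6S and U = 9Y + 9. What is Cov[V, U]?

Cov[V, U] = a·c·Cov[S, Y] = 2.6·9·(-31.08) = -727.272. Additive constants drop out.

Cov[V, U] = -727.272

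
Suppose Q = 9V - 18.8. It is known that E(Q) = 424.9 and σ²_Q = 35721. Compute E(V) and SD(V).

E(V) = 49.3, SD(V) = 21

From Q = 9V - 18.8: E(Q) = a·E(V) + b, so E(V) = (E(Q) − b)/a = (424.9 − (-18.8))/9 = 49.3.
SD(Q) = √35721 = 189.
SD(Q) = |a|·SD(V), so SD(V) = 189/|9| = 21.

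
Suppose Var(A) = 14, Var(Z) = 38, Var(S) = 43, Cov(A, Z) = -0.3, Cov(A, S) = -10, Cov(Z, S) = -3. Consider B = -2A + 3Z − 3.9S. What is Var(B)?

Var(B) = a²·Var(A) + b²·Var(Z) + c²·Var(S) + 2ab·Cov(A, Z) + 2ac·Cov(A, S) + 2bc·Cov(Z, S), with a = -2, b = 3, c = -3.9.
= 56 + 342 + 654.03 + 3.6 + (-156) + 70.2
= 969.83.

Var(B) = 969.83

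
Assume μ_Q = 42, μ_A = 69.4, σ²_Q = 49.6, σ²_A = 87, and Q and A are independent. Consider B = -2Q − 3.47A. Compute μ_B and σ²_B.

μ_B = (-2)·μ_Q + (-3.47)·μ_A = (-2)·42 + (-3.47)·69.4 = -324.818.
σ²_B = a²·σ²_Q + b²·σ²_A + 2ab·Cov[Q, A] with a = -2, b = -3.47.
Independence gives Cov[Q, A] = 0.
= (-2)²·49.6 + (-3.47)²·87 + 2·(-2)·(-3.47)·0
= 198.4 + 1047.5583 + 0 = 1245.9583.

μ_B = -324.818, σ²_B = 1245.9583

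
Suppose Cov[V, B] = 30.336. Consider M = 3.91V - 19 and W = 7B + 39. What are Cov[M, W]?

Cov[M, W] = a·c·Cov[V, B] = 3.91·7·30.336 = 830.29632. Additive constants drop out.

Cov[M, W] = 830.29632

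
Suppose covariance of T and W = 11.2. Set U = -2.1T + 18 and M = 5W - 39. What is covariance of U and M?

covariance of U and M = a·c·covariance of T and W = (-2.1)·5·11.2 = -117.6. Additive constants drop out.

covariance of U and M = -117.6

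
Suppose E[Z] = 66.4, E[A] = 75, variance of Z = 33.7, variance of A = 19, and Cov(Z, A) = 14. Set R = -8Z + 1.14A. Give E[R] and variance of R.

E[R] = (-8)·E[Z] + 1.14·E[A] = (-8)·66.4 + 1.14·75 = -445.7.
variance of R = a²·variance of Z + b²·variance of A + 2ab·Cov(Z, A) with a = -8, b = 1.14.
= (-8)²·33.7 + 1.14²·19 + 2·(-8)·1.14·14
= 2156.8 + 24.6924 + (-255.36) = 1926.1324.

E[R] = -445.7, variance of R = 1926.1324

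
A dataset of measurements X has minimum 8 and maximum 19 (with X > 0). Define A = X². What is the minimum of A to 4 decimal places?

X² is increasing on this domain, so min(A) comes from min(X) = 8: min(A) = square(8) = 64.

min(A) = 64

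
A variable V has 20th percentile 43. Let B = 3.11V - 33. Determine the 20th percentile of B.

Since a = 3.11 > 0 the transformation is increasing, so the 20th percentile of B = a·(P_{20} of V) + b = 3.11·43 + (-33) = 100.73.

20th percentile of B = 100.73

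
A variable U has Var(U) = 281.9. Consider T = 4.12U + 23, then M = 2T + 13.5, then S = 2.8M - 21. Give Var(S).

Var(T) = 4.12²·281.9 = 4785.08336.
Var(M) = 2²·4785.08336 = 19140.33344.
Var(S) = 2.8²·19140.33344 = 150060.2141696.

Var(S) = 150060.2141696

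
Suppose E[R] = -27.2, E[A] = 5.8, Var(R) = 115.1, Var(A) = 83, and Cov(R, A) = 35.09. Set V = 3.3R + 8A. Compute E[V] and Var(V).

E[V] = -43.36, Var(V) = 8418.191

E[V] = 3.3·E[R] + 8·E[A] = 3.3·(-27.2) + 8·5.8 = -43.36.
Var(V) = a²·Var(R) + b²·Var(A) + 2ab·Cov(R, A) with a = 3.3, b = 8.
= 3.3²·115.1 + 8²·83 + 2·3.3·8·35.09
= 1253.439 + 5312 + 1852.752 = 8418.191.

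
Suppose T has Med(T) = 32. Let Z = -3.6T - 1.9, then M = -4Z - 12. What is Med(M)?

Med(M) = 456.4

Med(Z) = (-3.6)·32 + (-1.9) = -117.1.
Med(M) = (-4)·(-117.1) + (-12) = 456.4.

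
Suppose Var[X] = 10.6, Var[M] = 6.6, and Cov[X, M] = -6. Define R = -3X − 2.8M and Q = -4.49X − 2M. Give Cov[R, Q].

Cov[R, Q] = 68.31

By bilinearity, Cov[R, Q] = ac·Var[X] + bd·Var[M] + (ad+bc)·Cov[X, M], with a=-3, b=-2.8, c=-4.49, d=-2.
ac·Var[X] = (-3)·(-4.49)·10.6 = 142.782
bd·Var[M] = (-2.8)·(-2)·6.6 = 36.96
(ad+bc)·Cov[X, M] = (18.572)·(-6) = -111.432
Cov[R, Q] = 142.782 + 36.96 + (-111.432) = 68.31.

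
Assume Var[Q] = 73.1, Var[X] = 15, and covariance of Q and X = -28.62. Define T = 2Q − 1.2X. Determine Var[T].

Var[T] = a²·Var[Q] + b²·Var[X] + 2ab·covariance of Q and X with a = 2, b = -1.2.
= 2²·73.1 + (-1.2)²·15 + 2·2·(-1.2)·(-28.62)
= 292.4 + 21.6 + 137.376 = 451.376.

Var[T] = 451.376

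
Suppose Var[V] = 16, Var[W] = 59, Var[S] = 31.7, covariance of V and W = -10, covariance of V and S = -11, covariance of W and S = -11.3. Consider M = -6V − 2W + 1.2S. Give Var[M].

Var[M] = 830.288

Var[M] = a²·Var[V] + b²·Var[W] + c²·Var[S] + 2ab·covariance of V and W + 2ac·covariance of V and S + 2bc·covariance of W and S, with a = -6, b = -2, c = 1.2.
= 576 + 236 + 45.648 + (-240) + 158.4 + 54.24
= 830.288.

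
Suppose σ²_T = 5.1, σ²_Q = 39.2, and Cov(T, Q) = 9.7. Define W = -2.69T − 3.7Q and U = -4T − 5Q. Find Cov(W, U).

By bilinearity, Cov(W, U) = ac·σ²_T + bd·σ²_Q + (ad+bc)·Cov(T, Q), with a=-2.69, b=-3.7, c=-4, d=-5.
ac·σ²_T = (-2.69)·(-4)·5.1 = 54.876
bd·σ²_Q = (-3.7)·(-5)·39.2 = 725.2
(ad+bc)·Cov(T, Q) = (28.25)·9.7 = 274.025
Cov(W, U) = 54.876 + 725.2 + 274.025 = 1054.101.

Cov(W, U) = 1054.101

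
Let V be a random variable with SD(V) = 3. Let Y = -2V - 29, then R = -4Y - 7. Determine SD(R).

SD(Y) = |-2|·3 = 6.
SD(R) = |-4|·6 = 24.

SD(R) = 24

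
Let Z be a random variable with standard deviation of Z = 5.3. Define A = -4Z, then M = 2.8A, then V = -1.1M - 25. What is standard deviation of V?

standard deviation of A = |-4|·5.3 = 21.2.
standard deviation of M = |2.8|·21.2 = 59.36.
standard deviation of V = |-1.1|·59.36 = 65.296.

standard deviation of V = 65.296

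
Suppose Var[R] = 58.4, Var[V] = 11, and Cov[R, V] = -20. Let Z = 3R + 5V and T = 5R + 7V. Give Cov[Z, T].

Cov[Z, T] = 341

By bilinearity, Cov[Z, T] = ac·Var[R] + bd·Var[V] + (ad+bc)·Cov[R, V], with a=3, b=5, c=5, d=7.
ac·Var[R] = 3·5·58.4 = 876
bd·Var[V] = 5·7·11 = 385
(ad+bc)·Cov[R, V] = (46)·(-20) = -920
Cov[Z, T] = 876 + 385 + (-920) = 341.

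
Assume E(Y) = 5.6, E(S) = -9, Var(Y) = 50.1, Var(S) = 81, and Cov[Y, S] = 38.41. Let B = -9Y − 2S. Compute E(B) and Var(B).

E(B) = -32.4, Var(B) = 5764.86

E(B) = (-9)·E(Y) + (-2)·E(S) = (-9)·5.6 + (-2)·(-9) = -32.4.
Var(B) = a²·Var(Y) + b²·Var(S) + 2ab·Cov[Y, S] with a = -9, b = -2.
= (-9)²·50.1 + (-2)²·81 + 2·(-9)·(-2)·38.41
= 4058.1 + 324 + 1382.76 = 5764.86.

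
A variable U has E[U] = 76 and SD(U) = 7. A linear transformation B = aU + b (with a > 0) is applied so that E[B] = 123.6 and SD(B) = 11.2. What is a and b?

SD(B) = a·SD(U) (a > 0), so a = 11.2/7 = 1.6.
E[B] = a·E[U] + b, so b = 123.6 − 1.6·76 = 2.

a = 1.6, b = 2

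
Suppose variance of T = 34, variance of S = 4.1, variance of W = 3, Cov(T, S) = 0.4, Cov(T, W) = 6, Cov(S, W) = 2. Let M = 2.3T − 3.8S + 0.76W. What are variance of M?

variance of M = 243.2288

variance of M = a²·variance of T + b²·variance of S + c²·variance of W + 2ab·Cov(T, S) + 2ac·Cov(T, W) + 2bc·Cov(S, W), with a = 2.3, b = -3.8, c = 0.76.
= 179.86 + 59.204 + 1.7328 + (-6.992) + 20.976 + (-11.552)
= 243.2288.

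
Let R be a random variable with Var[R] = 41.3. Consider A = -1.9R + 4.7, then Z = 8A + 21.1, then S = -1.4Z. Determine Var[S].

Var[S] = 18702.22592

Var[A] = (-1.9)²·41.3 = 149.093.
Var[Z] = 8²·149.093 = 9541.952.
Var[S] = (-1.4)²·9541.952 = 18702.22592.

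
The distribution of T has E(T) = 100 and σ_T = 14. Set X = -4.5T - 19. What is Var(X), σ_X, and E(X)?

Var(X) = 3969, σ_X = 63, E(X) = -469

X = -4.5T - 19 is linear with a = -4.5, b = -19.
Var(T) = 14² = 196.
Var(X) = a²·Var(T) = (-4.5)²·196 = 3969 (the additive constant -19 does not affect variance).
σ_X = |a|·σ_T = |-4.5|·14 = 63.
E(X) = a·E(T) + b = (-4.5)·100 + (-19) = -469.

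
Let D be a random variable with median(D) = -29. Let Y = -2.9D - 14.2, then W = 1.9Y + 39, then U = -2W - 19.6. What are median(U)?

median(Y) = (-2.9)·(-29) + (-14.2) = 69.9.
median(W) = 1.9·69.9 + 39 = 171.81.
median(U) = (-2)·171.81 + (-19.6) = -363.22.

median(U) = -363.22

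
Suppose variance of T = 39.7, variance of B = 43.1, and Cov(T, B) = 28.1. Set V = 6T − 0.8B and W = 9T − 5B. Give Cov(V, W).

Cov(V, W) = 1270.88

By bilinearity, Cov(V, W) = ac·variance of T + bd·variance of B + (ad+bc)·Cov(T, B), with a=6, b=-0.8, c=9, d=-5.
ac·variance of T = 6·9·39.7 = 2143.8
bd·variance of B = (-0.8)·(-5)·43.1 = 172.4
(ad+bc)·Cov(T, B) = (-37.2)·28.1 = -1045.32
Cov(V, W) = 2143.8 + 172.4 + (-1045.32) = 1270.88.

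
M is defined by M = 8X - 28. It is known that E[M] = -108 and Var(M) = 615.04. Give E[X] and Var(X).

E[X] = -10, Var(X) = 9.61

From M = 8X - 28: E[M] = a·E[X] + b, so E[X] = (E[M] − b)/a = (-108 − (-28))/8 = -10.
Var(M) = a²·Var(X), so Var(X) = 615.04/8² = 9.61.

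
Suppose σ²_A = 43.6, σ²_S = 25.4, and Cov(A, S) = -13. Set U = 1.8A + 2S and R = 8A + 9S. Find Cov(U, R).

Cov(U, R) = 666.44

By bilinearity, Cov(U, R) = ac·σ²_A + bd·σ²_S + (ad+bc)·Cov(A, S), with a=1.8, b=2, c=8, d=9.
ac·σ²_A = 1.8·8·43.6 = 627.84
bd·σ²_S = 2·9·25.4 = 457.2
(ad+bc)·Cov(A, S) = (32.2)·(-13) = -418.6
Cov(U, R) = 627.84 + 457.2 + (-418.6) = 666.44.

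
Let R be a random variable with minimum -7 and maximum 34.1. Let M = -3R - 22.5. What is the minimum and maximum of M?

min(M) = -124.8, max(M) = -1.5

a = -3 < 0, so order reverses: min(M) = a·max(R)+b = (-3)·34.1 + (-22.5) = -124.8; max(M) = a·min(R)+b = (-3)·(-7) + (-22.5) = -1.5.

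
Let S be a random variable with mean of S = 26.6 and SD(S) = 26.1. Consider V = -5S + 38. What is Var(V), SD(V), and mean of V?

V = -5S + 38 is linear with a = -5, b = 38.
Var(S) = 26.1² = 681.21.
Var(V) = a²·Var(S) = (-5)²·681.21 = 17030.25 (the additive constant 38 does not affect variance).
SD(V) = |a|·SD(S) = |-5|·26.1 = 130.5.
mean of V = a·mean of S + b = (-5)·26.6 + 38 = -95.

Var(V) = 17030.25, SD(V) = 130.5, mean of V = -95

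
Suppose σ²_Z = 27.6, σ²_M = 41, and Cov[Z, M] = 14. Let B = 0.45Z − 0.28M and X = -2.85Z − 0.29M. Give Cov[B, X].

By bilinearity, Cov[B, X] = ac·σ²_Z + bd·σ²_M + (ad+bc)·Cov[Z, M], with a=0.45, b=-0.28, c=-2.85, d=-0.29.
ac·σ²_Z = 0.45·(-2.85)·27.6 = -35.397
bd·σ²_M = (-0.28)·(-0.29)·41 = 3.3292
(ad+bc)·Cov[Z, M] = (0.6675)·14 = 9.345
Cov[B, X] = -35.397 + 3.3292 + 9.345 = -22.7228.

Cov[B, X] = -22.7228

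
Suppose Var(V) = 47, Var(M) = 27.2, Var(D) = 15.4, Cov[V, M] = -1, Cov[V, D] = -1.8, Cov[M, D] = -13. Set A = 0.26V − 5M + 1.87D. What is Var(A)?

Var(A) = 980.97914

Var(A) = a²·Var(V) + b²·Var(M) + c²·Var(D) + 2ab·Cov[V, M] + 2ac·Cov[V, D] + 2bc·Cov[M, D], with a = 0.26, b = -5, c = 1.87.
= 3.1772 + 680 + 53.85226 + 2.6 + (-1.75032) + 243.1
= 980.97914.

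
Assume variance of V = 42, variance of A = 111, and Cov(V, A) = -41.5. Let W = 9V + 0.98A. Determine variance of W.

variance of W = a²·variance of V + b²·variance of A + 2ab·Cov(V, A) with a = 9, b = 0.98.
= 9²·42 + 0.98²·111 + 2·9·0.98·(-41.5)
= 3402 + 106.6044 + (-732.06) = 2776.5444.

variance of W = 2776.5444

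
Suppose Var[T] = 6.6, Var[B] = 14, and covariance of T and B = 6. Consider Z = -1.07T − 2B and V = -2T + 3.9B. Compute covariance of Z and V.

By bilinearity, covariance of Z and V = ac·Var[T] + bd·Var[B] + (ad+bc)·covariance of T and B, with a=-1.07, b=-2, c=-2, d=3.9.
ac·Var[T] = (-1.07)·(-2)·6.6 = 14.124
bd·Var[B] = (-2)·3.9·14 = -109.2
(ad+bc)·covariance of T and B = (-0.173)·6 = -1.038
covariance of Z and V = 14.124 + (-109.2) + (-1.038) = -96.114.

covariance of Z and V = -96.114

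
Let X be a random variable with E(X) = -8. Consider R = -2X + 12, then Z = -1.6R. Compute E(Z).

E(Z) = -44.8

E(R) = (-2)·(-8) + 12 = 28.
E(Z) = (-1.6)·28 = -44.8.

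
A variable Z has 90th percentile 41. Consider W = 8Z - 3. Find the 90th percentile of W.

90th percentile of W = 325

Since a = 8 > 0 the transformation is increasing, so the 90th percentile of W = a·(P_{90} of Z) + b = 8·41 + (-3) = 325.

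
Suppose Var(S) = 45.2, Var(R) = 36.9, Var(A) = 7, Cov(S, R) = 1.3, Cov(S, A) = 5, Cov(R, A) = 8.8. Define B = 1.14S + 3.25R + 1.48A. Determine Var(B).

Var(B) = a²·Var(S) + b²·Var(R) + c²·Var(A) + 2ab·Cov(S, R) + 2ac·Cov(S, A) + 2bc·Cov(R, A), with a = 1.14, b = 3.25, c = 1.48.
= 58.74192 + 389.75625 + 15.3328 + 9.633 + 16.872 + 84.656
= 574.99197.

Var(B) = 574.99197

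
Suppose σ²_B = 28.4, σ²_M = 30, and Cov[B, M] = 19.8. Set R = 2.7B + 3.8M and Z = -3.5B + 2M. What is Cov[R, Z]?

Cov[R, Z] = -196.8

By bilinearity, Cov[R, Z] = ac·σ²_B + bd·σ²_M + (ad+bc)·Cov[B, M], with a=2.7, b=3.8, c=-3.5, d=2.
ac·σ²_B = 2.7·(-3.5)·28.4 = -268.38
bd·σ²_M = 3.8·2·30 = 228
(ad+bc)·Cov[B, M] = (-7.9)·19.8 = -156.42
Cov[R, Z] = -268.38 + 228 + (-156.42) = -196.8.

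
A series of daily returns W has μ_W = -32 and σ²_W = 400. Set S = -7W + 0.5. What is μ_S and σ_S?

S = -7W + 0.5 is linear with a = -7, b = 0.5.
μ_S = a·μ_W + b = (-7)·(-32) + 0.5 = 224.5.
σ_W = √400 = 20.
σ_S = |a|·σ_W = |-7|·20 = 140.

μ_S = 224.5, σ_S = 140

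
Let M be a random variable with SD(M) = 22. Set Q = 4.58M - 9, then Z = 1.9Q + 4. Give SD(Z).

SD(Z) = 191.444

SD(Q) = |4.58|·22 = 100.76.
SD(Z) = |1.9|·100.76 = 191.444.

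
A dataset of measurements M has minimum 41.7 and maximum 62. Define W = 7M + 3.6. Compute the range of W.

Range of M = 62 − 41.7 = 20.3.
Range(W) = |a|·Range(M) = |7|·20.3 = 142.1.

Range(W) = 142.1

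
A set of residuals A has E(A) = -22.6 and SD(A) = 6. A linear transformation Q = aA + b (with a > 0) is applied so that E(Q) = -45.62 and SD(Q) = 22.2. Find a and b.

SD(Q) = a·SD(A) (a > 0), so a = 22.2/6 = 3.7.
E(Q) = a·E(A) + b, so b = -45.62 − 3.7·(-22.6) = 38.

a = 3.7, b = 38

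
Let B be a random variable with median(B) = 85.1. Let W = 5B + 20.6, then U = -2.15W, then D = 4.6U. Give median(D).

median(D) = -4411.929

median(W) = 5·85.1 + 20.6 = 446.1.
median(U) = (-2.15)·446.1 = -959.115.
median(D) = 4.6·(-959.115) = -4411.929.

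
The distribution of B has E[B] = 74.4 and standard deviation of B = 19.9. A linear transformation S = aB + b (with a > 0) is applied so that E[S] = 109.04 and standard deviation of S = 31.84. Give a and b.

standard deviation of S = a·standard deviation of B (a > 0), so a = 31.84/19.9 = 1.6.
E[S] = a·E[B] + b, so b = 109.04 − 1.6·74.4 = -10.

a = 1.6, b = -10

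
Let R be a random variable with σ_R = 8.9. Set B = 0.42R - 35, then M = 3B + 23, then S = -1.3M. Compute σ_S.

σ_B = |0.42|·8.9 = 3.738.
σ_M = |3|·3.738 = 11.214.
σ_S = |-1.3|·11.214 = 14.5782.

σ_S = 14.5782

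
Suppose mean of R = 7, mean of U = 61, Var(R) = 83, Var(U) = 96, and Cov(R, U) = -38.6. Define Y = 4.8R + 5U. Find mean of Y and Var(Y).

mean of Y = 4.8·mean of R + 5·mean of U = 4.8·7 + 5·61 = 338.6.
Var(Y) = a²·Var(R) + b²·Var(U) + 2ab·Cov(R, U) with a = 4.8, b = 5.
= 4.8²·83 + 5²·96 + 2·4.8·5·(-38.6)
= 1912.32 + 2400 + (-1852.8) = 2459.52.

mean of Y = 338.6, Var(Y) = 2459.52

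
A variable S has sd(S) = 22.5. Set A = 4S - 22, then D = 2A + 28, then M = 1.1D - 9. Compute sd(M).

sd(M) = 198

sd(A) = |4|·22.5 = 90.
sd(D) = |2|·90 = 180.
sd(M) = |1.1|·180 = 198.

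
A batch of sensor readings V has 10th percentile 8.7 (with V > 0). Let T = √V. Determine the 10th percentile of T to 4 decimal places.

10th percentile of T = 2.9496

√V is increasing, so P_{10}(T) = g(P_{10}(V)) ≈ 2.9496.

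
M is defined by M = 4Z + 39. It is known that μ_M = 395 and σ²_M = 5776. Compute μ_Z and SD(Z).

μ_Z = 89, SD(Z) = 19

From M = 4Z + 39: μ_M = a·μ_Z + b, so μ_Z = (μ_M − b)/a = (395 − 39)/4 = 89.
SD(M) = √5776 = 76.
SD(M) = |a|·SD(Z), so SD(Z) = 76/|4| = 19.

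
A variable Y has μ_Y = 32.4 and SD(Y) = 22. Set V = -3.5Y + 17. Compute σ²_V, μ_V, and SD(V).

V = -3.5Y + 17 is linear with a = -3.5, b = 17.
σ²_Y = 22² = 484.
σ²_V = a²·σ²_Y = (-3.5)²·484 = 5929 (the additive constant 17 does not affect variance).
μ_V = a·μ_Y + b = (-3.5)·32.4 + 17 = -96.4.
SD(V) = |a|·SD(Y) = |-3.5|·22 = 77.

σ²_V = 5929, μ_V = -96.4, SD(V) = 77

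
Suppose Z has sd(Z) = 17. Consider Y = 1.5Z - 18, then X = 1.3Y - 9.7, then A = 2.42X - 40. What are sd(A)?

sd(A) = 80.223

sd(Y) = |1.5|·17 = 25.5.
sd(X) = |1.3|·25.5 = 33.15.
sd(A) = |2.42|·33.15 = 80.223.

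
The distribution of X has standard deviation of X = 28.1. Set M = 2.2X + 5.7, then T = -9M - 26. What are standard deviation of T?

standard deviation of M = |2.2|·28.1 = 61.82.
standard deviation of T = |-9|·61.82 = 556.38.

standard deviation of T = 556.38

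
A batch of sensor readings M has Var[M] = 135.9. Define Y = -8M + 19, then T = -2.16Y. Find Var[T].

Var[T] = 40579.52256

Var[Y] = (-8)²·135.9 = 8697.6.
Var[T] = (-2.16)²·8697.6 = 40579.52256.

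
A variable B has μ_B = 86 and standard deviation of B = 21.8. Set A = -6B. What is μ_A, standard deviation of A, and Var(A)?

μ_A = -516, standard deviation of A = 130.8, Var(A) = 17108.64

A = -6B is linear with a = -6, b = 0.
μ_A = a·μ_B + b = (-6)·86 = -516.
standard deviation of A = |a|·standard deviation of B = |-6|·21.8 = 130.8.
Var(B) = 21.8² = 475.24.
Var(A) = a²·Var(B) = (-6)²·475.24 = 17108.64.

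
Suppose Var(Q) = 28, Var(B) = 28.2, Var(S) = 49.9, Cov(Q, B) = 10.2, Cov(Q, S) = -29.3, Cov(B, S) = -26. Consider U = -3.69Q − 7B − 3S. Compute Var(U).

Var(U) = a²·Var(Q) + b²·Var(B) + c²·Var(S) + 2ab·Cov(Q, B) + 2ac·Cov(Q, S) + 2bc·Cov(B, S), with a = -3.69, b = -7, c = -3.
= 381.2508 + 1381.8 + 449.1 + 526.932 + (-648.702) + (-1092)
= 998.3808.

Var(U) = 998.3808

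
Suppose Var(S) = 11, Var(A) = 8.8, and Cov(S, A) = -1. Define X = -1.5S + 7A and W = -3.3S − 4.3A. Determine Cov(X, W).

By bilinearity, Cov(X, W) = ac·Var(S) + bd·Var(A) + (ad+bc)·Cov(S, A), with a=-1.5, b=7, c=-3.3, d=-4.3.
ac·Var(S) = (-1.5)·(-3.3)·11 = 54.45
bd·Var(A) = 7·(-4.3)·8.8 = -264.88
(ad+bc)·Cov(S, A) = (-16.65)·(-1) = 16.65
Cov(X, W) = 54.45 + (-264.88) + 16.65 = -193.78.

Cov(X, W) = -193.78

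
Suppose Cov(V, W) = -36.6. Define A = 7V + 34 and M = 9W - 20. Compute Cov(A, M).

Cov(A, M) = -2305.8

Cov(A, M) = a·c·Cov(V, W) = 7·9·(-36.6) = -2305.8. Additive constants drop out.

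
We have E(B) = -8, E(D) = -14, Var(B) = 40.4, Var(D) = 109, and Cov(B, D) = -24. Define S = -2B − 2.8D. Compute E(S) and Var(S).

E(S) = 55.2, Var(S) = 747.36

E(S) = (-2)·E(B) + (-2.8)·E(D) = (-2)·(-8) + (-2.8)·(-14) = 55.2.
Var(S) = a²·Var(B) + b²·Var(D) + 2ab·Cov(B, D) with a = -2, b = -2.8.
= (-2)²·40.4 + (-2.8)²·109 + 2·(-2)·(-2.8)·(-24)
= 161.6 + 854.56 + (-268.8) = 747.36.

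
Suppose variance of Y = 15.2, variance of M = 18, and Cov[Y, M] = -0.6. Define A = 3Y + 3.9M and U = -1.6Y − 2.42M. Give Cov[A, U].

Cov[A, U] = -234.744

By bilinearity, Cov[A, U] = ac·variance of Y + bd·variance of M + (ad+bc)·Cov[Y, M], with a=3, b=3.9, c=-1.6, d=-2.42.
ac·variance of Y = 3·(-1.6)·15.2 = -72.96
bd·variance of M = 3.9·(-2.42)·18 = -169.884
(ad+bc)·Cov[Y, M] = (-13.5)·(-0.6) = 8.1
Cov[A, U] = -72.96 + (-169.884) + 8.1 = -234.744.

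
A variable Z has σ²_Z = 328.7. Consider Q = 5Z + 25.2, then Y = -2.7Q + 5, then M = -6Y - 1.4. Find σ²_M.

σ²_M = 2156600.7

σ²_Q = 5²·328.7 = 8217.5.
σ²_Y = (-2.7)²·8217.5 = 59905.575.
σ²_M = (-6)²·59905.575 = 2156600.7.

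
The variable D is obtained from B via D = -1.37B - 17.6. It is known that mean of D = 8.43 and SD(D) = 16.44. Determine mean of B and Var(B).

mean of B = -19, Var(B) = 144

From D = -1.37B - 17.6: mean of D = a·mean of B + b, so mean of B = (mean of D − b)/a = (8.43 − (-17.6))/(-1.37) = -19.
Var(D) = 16.44² = 270.2736.
Var(D) = a²·Var(B), so Var(B) = 270.2736/(-1.37)² = 144.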